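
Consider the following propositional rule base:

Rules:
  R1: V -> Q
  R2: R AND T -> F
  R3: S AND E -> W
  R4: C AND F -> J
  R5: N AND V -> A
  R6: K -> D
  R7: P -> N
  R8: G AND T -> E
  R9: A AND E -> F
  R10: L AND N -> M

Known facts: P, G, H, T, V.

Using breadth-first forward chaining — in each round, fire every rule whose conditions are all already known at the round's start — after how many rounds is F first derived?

Round 1: R1 [V -> Q]; R7 [P -> N]; R8 [G AND T -> E]. Adds Q, N, E.
Round 2: R5 [N AND V -> A]. Adds A.
Round 3: R9 [A AND E -> F]. Adds F.
F first appears in round 3.

3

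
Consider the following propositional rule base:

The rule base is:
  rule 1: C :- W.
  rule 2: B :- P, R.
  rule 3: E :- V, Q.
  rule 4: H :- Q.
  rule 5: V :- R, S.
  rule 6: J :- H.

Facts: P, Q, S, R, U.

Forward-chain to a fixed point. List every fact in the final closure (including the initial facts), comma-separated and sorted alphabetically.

Round 1: rule 2 [B :- P, R.]; rule 4 [H :- Q.]; rule 5 [V :- R, S.]. Adds B, H, V.
Round 2: rule 3 [E :- V, Q.]; rule 6 [J :- H.]. Adds E, J.

B, E, H, J, P, Q, R, S, U, V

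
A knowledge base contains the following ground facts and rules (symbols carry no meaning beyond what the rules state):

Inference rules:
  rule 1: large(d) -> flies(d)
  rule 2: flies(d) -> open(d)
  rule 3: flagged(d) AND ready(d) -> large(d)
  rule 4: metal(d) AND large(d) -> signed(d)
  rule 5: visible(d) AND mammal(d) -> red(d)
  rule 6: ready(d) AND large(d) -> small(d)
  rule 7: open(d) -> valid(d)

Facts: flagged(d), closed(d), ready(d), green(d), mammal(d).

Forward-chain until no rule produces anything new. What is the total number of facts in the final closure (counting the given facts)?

Round 1: rule 3 [flagged(d) AND ready(d) -> large(d)]. Adds large(d).
Round 2: rule 1 [large(d) -> flies(d)]; rule 6 [ready(d) AND large(d) -> small(d)]. Adds flies(d), small(d).
Round 3: rule 2 [flies(d) -> open(d)]. Adds open(d).
Round 4: rule 7 [open(d) -> valid(d)]. Adds valid(d).
Closure: {closed(d), flagged(d), flies(d), green(d), large(d), mammal(d), open(d), ready(d), small(d), valid(d)} — 10 facts.

10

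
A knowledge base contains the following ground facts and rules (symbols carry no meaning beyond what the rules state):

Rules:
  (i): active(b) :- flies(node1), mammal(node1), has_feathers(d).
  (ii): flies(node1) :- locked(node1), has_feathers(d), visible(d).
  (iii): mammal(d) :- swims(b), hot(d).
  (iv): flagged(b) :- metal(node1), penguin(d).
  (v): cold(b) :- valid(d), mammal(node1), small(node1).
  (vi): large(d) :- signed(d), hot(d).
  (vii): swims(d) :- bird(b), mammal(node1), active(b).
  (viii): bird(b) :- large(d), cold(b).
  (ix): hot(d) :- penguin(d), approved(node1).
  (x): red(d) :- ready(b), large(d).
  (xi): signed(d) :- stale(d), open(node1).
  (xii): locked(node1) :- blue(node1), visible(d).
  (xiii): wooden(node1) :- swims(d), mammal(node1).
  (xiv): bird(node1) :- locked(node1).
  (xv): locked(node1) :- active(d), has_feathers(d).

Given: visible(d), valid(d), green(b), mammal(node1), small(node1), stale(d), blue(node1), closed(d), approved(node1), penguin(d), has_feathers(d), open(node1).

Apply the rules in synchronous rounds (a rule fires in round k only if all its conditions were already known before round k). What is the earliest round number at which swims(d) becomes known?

Round 1 fires (v), (ix), (xi), (xii), giving cold(b), hot(d), signed(d), locked(node1).
Round 2 fires (ii), (vi), (xiv), giving flies(node1), large(d), bird(node1).
Round 3 fires (i), (viii), giving active(b), bird(b).
Round 4 fires (vii), giving swims(d).
swims(d) first appears in round 4.

4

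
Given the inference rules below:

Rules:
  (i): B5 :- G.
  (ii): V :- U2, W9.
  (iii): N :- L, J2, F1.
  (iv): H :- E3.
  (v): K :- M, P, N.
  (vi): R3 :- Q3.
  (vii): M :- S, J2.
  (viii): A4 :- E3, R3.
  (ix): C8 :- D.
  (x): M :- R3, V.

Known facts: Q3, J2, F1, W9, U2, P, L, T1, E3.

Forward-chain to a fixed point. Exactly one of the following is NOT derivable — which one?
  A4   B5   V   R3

B5

Round 1: (ii) [V :- U2, W9.]; (iii) [N :- L, J2, F1.]; (iv) [H :- E3.]; (vi) [R3 :- Q3.]. Adds V, N, H, R3.
Round 2: (viii) [A4 :- E3, R3.]; (x) [M :- R3, V.]. Adds A4, M.
Round 3: (v) [K :- M, P, N.]. Adds K.
Derived: A4 (round 2), R3 (round 1), V (round 1). B5 never appears in any round.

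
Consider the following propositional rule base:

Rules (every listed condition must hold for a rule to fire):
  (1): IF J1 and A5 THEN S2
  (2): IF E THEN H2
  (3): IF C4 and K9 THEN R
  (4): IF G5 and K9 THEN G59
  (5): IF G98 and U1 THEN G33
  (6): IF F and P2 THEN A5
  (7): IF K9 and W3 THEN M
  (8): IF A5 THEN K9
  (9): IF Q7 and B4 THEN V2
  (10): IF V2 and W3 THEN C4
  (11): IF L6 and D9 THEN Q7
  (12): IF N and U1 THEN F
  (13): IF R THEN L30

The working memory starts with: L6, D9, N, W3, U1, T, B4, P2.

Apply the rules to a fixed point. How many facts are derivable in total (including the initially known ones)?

17

[1] (11) [IF L6 and D9 THEN Q7]; (12) [IF N and U1 THEN F]. ⇒ new: Q7, F.
[2] (6) [IF F and P2 THEN A5]; (9) [IF Q7 and B4 THEN V2]. ⇒ new: A5, V2.
[3] (8) [IF A5 THEN K9]; (10) [IF V2 and W3 THEN C4]. ⇒ new: K9, C4.
[4] (3) [IF C4 and K9 THEN R]; (7) [IF K9 and W3 THEN M]. ⇒ new: R, M.
[5] (13) [IF R THEN L30]. ⇒ new: L30.
Closure: {A5, B4, C4, D9, F, K9, L30, L6, M, N, P2, Q7, R, T, U1, V2, W3} — 17 facts.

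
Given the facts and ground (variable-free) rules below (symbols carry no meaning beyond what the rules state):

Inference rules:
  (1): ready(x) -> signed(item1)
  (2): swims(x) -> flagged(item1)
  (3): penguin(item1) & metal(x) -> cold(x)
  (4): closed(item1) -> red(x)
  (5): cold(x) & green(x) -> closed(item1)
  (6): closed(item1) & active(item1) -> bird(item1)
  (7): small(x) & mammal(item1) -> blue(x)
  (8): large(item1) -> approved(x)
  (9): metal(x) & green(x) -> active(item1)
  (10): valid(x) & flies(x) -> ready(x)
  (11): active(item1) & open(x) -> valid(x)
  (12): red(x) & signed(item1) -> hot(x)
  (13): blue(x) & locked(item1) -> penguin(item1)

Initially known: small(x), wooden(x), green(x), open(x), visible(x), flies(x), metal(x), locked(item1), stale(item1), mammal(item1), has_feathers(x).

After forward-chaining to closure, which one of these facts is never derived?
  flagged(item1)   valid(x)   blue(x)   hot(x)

flagged(item1)

Round 1 — (7), (9), derive blue(x), active(item1).
Round 2 — (11), (13), derive valid(x), penguin(item1).
Round 3 — (3), (10), derive cold(x), ready(x).
Round 4 — (1), (5), derive signed(item1), closed(item1).
Round 5 — (4), (6), derive red(x), bird(item1).
Round 6 — (12), derive hot(x).
Derived: hot(x) (round 6), blue(x) (round 1), valid(x) (round 2). flagged(item1) never appears in any round.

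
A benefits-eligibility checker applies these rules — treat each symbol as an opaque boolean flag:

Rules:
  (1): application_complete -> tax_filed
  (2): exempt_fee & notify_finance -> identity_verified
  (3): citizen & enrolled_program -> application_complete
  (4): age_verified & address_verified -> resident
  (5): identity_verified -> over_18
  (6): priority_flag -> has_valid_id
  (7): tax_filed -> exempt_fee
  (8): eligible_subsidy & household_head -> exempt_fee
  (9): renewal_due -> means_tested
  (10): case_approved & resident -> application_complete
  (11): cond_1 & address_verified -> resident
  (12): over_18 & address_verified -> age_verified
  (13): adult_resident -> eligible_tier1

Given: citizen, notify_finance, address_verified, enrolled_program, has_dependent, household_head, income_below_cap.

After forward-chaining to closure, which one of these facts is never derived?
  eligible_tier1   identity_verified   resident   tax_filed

Round 1 — (3), derive application_complete.
Round 2 — (1), derive tax_filed.
Round 3 — (7), derive exempt_fee.
Round 4 — (2), derive identity_verified.
Round 5 — (5), derive over_18.
Round 6 — (12), derive age_verified.
Round 7 — (4), derive resident.
Derived: tax_filed (round 2), identity_verified (round 4), resident (round 7). eligible_tier1 never appears in any round.

eligible_tier1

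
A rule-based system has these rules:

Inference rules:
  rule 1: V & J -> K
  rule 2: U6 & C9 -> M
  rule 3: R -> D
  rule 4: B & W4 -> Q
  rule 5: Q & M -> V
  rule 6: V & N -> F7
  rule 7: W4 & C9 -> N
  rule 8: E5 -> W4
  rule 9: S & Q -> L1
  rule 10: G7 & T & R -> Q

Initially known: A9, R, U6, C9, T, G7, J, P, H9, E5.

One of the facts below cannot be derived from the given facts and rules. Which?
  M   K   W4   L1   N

[1] rule 2 [U6 & C9 -> M]; rule 3 [R -> D]; rule 8 [E5 -> W4]; rule 10 [G7 & T & R -> Q]. ⇒ new: M, D, W4, Q.
[2] rule 5 [Q & M -> V]; rule 7 [W4 & C9 -> N]. ⇒ new: V, N.
[3] rule 1 [V & J -> K]; rule 6 [V & N -> F7]. ⇒ new: K, F7.
Derived: W4 (round 1), N (round 2), K (round 3), M (round 1). L1 never appears in any round.

L1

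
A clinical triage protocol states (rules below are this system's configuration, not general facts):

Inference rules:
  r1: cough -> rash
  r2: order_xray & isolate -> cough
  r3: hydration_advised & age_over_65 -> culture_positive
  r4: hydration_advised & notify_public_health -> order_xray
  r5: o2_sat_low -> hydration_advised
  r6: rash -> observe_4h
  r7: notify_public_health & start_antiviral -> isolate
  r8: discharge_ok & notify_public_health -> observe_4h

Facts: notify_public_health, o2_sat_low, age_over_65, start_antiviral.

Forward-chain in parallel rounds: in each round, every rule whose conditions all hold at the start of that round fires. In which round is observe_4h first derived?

5

Round 1 fires r5, r7, giving hydration_advised, isolate.
Round 2 fires r3, r4, giving culture_positive, order_xray.
Round 3 fires r2, giving cough.
Round 4 fires r1, giving rash.
Round 5 fires r6, giving observe_4h.
observe_4h first appears in round 5.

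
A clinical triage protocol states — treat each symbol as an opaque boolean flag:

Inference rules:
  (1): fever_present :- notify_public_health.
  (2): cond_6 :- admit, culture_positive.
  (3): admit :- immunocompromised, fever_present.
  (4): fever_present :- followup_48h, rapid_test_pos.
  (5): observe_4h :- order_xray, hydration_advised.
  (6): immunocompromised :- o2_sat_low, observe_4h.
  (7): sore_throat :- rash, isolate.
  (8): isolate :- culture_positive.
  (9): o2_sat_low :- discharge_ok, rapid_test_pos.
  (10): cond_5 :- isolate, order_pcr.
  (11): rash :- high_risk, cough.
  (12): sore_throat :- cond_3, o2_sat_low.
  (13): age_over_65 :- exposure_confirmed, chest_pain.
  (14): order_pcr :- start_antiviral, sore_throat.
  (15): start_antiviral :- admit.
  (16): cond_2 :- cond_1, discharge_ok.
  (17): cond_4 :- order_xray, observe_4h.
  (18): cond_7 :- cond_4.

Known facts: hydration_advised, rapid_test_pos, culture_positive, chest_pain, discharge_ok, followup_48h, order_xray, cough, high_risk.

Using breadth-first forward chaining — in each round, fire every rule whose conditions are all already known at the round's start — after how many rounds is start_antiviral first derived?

4

Round 1: (4) [fever_present :- followup_48h, rapid_test_pos.]; (5) [observe_4h :- order_xray, hydration_advised.]; (8) [isolate :- culture_positive.]; (9) [o2_sat_low :- discharge_ok, rapid_test_pos.]; (11) [rash :- high_risk, cough.]. New: fever_present, observe_4h, isolate, o2_sat_low, rash.
Round 2: (6) [immunocompromised :- o2_sat_low, observe_4h.]; (7) [sore_throat :- rash, isolate.]; (17) [cond_4 :- order_xray, observe_4h.]. New: immunocompromised, sore_throat, cond_4.
Round 3: (3) [admit :- immunocompromised, fever_present.]; (18) [cond_7 :- cond_4.]. New: admit, cond_7.
Round 4: (2) [cond_6 :- admit, culture_positive.]; (15) [start_antiviral :- admit.]. New: cond_6, start_antiviral.
start_antiviral first appears in round 4.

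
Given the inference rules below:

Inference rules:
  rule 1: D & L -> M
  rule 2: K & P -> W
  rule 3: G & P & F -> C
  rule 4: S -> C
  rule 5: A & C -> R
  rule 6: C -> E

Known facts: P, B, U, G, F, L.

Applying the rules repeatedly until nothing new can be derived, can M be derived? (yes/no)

no

[1] rule 3 [G & P & F -> C]. ⇒ new: C.
[2] rule 6 [C -> E]. ⇒ new: E.
Fixed point reached. M is concluded only by rule 1; rule 1 needs D (never derived).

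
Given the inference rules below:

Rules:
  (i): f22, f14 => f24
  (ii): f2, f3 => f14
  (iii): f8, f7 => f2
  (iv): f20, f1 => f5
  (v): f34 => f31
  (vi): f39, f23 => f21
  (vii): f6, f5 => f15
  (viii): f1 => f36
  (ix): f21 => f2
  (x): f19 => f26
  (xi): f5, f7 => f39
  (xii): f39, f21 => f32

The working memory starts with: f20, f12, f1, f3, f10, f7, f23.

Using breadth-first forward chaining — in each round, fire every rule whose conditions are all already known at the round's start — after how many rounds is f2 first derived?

4

Round 1 fires (iv), (viii), giving f5, f36.
Round 2 fires (xi), giving f39.
Round 3 fires (vi), giving f21.
Round 4 fires (ix), (xii), giving f2, f32.
f2 first appears in round 4.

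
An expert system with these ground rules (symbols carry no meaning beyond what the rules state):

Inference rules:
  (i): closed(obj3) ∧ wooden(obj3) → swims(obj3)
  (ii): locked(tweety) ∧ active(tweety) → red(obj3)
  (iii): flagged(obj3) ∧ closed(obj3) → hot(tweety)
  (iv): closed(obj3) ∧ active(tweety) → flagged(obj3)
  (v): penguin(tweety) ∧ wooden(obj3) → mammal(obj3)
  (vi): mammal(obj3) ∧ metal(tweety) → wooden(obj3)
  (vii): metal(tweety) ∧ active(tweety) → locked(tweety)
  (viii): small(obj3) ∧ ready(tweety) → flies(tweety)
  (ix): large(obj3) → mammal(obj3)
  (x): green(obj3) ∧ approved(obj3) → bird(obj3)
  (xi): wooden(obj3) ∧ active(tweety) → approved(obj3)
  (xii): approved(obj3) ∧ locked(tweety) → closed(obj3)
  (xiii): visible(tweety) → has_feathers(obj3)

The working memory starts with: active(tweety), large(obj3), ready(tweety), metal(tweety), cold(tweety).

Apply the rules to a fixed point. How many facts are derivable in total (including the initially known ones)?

Round 1 — (vii), (ix), derive locked(tweety), mammal(obj3).
Round 2 — (ii), (vi), derive red(obj3), wooden(obj3).
Round 3 — (xi), derive approved(obj3).
Round 4 — (xii), derive closed(obj3).
Round 5 — (i), (iv), derive swims(obj3), flagged(obj3).
Round 6 — (iii), derive hot(tweety).
Closure: {active(tweety), approved(obj3), closed(obj3), cold(tweety), flagged(obj3), hot(tweety), large(obj3), locked(tweety), mammal(obj3), metal(tweety), ready(tweety), red(obj3), swims(obj3), wooden(obj3)} — 14 facts.

14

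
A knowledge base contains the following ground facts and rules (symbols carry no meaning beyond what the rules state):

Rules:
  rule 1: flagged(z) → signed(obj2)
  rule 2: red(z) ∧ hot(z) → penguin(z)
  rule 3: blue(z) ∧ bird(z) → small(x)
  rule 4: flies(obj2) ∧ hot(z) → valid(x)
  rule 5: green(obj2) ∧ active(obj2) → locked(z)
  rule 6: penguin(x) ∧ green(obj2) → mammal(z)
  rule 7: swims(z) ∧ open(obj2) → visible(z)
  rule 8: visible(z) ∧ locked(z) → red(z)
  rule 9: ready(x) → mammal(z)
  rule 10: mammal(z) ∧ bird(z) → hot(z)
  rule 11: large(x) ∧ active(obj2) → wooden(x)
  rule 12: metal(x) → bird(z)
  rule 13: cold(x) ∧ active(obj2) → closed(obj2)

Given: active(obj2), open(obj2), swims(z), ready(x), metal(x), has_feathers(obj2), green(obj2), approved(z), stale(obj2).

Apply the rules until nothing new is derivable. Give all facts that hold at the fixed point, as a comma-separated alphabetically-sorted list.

Round 1: rule 5 [green(obj2) ∧ active(obj2) → locked(z)]; rule 7 [swims(z) ∧ open(obj2) → visible(z)]; rule 9 [ready(x) → mammal(z)]; rule 12 [metal(x) → bird(z)]. Adds locked(z), visible(z), mammal(z), bird(z).
Round 2: rule 8 [visible(z) ∧ locked(z) → red(z)]; rule 10 [mammal(z) ∧ bird(z) → hot(z)]. Adds red(z), hot(z).
Round 3: rule 2 [red(z) ∧ hot(z) → penguin(z)]. Adds penguin(z).

active(obj2), approved(z), bird(z), green(obj2), has_feathers(obj2), hot(z), locked(z), mammal(z), metal(x), open(obj2), penguin(z), ready(x), red(z), stale(obj2), swims(z), visible(z)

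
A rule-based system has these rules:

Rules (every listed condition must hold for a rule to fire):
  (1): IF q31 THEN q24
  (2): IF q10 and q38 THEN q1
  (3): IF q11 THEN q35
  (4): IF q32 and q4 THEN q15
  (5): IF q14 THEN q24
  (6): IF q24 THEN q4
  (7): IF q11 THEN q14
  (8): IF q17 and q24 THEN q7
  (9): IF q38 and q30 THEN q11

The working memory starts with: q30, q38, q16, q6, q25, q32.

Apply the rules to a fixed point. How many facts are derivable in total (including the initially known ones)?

[1] (9) [IF q38 and q30 THEN q11]. ⇒ new: q11.
[2] (3) [IF q11 THEN q35]; (7) [IF q11 THEN q14]. ⇒ new: q35, q14.
[3] (5) [IF q14 THEN q24]. ⇒ new: q24.
[4] (6) [IF q24 THEN q4]. ⇒ new: q4.
[5] (4) [IF q32 and q4 THEN q15]. ⇒ new: q15.
Closure: {q11, q14, q15, q16, q24, q25, q30, q32, q35, q38, q4, q6} — 12 facts.

12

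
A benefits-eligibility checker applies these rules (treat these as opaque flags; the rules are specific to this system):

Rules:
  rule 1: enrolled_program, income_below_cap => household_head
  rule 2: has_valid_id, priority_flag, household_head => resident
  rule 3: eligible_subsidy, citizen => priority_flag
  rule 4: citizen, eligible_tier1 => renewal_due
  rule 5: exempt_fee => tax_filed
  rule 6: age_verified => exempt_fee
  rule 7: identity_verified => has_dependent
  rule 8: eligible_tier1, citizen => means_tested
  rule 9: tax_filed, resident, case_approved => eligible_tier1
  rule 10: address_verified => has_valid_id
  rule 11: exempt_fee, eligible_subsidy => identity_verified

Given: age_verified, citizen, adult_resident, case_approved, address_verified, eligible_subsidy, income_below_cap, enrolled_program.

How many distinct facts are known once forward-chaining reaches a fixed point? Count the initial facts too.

[1] rule 1 [enrolled_program, income_below_cap => household_head]; rule 3 [eligible_subsidy, citizen => priority_flag]; rule 6 [age_verified => exempt_fee]; rule 10 [address_verified => has_valid_id]. ⇒ new: household_head, priority_flag, exempt_fee, has_valid_id.
[2] rule 2 [has_valid_id, priority_flag, household_head => resident]; rule 5 [exempt_fee => tax_filed]; rule 11 [exempt_fee, eligible_subsidy => identity_verified]. ⇒ new: resident, tax_filed, identity_verified.
[3] rule 7 [identity_verified => has_dependent]; rule 9 [tax_filed, resident, case_approved => eligible_tier1]. ⇒ new: has_dependent, eligible_tier1.
[4] rule 4 [citizen, eligible_tier1 => renewal_due]; rule 8 [eligible_tier1, citizen => means_tested]. ⇒ new: renewal_due, means_tested.
Closure: {address_verified, adult_resident, age_verified, case_approved, citizen, eligible_subsidy, eligible_tier1, enrolled_program, exempt_fee, has_dependent, has_valid_id, household_head, identity_verified, income_below_cap, means_tested, priority_flag, renewal_due, resident, tax_filed} — 19 facts.

19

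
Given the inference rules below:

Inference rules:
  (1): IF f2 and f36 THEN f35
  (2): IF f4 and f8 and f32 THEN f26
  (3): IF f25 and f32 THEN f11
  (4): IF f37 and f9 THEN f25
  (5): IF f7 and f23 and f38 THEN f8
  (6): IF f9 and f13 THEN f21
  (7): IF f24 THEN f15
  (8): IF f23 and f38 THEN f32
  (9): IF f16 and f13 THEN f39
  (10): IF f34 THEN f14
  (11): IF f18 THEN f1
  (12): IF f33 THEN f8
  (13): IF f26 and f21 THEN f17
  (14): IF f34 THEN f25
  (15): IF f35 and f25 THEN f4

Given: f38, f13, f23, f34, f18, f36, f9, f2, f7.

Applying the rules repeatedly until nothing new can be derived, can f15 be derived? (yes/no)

no

Round 1 fires (1), (5), (6), (8), (10), (11), (14), giving f35, f8, f21, f32, f14, f1, f25.
Round 2 fires (3), (15), giving f11, f4.
Round 3 fires (2), giving f26.
Round 4 fires (13), giving f17.
Fixed point reached. f15 is concluded only by (7); (7) needs f24 (never derived).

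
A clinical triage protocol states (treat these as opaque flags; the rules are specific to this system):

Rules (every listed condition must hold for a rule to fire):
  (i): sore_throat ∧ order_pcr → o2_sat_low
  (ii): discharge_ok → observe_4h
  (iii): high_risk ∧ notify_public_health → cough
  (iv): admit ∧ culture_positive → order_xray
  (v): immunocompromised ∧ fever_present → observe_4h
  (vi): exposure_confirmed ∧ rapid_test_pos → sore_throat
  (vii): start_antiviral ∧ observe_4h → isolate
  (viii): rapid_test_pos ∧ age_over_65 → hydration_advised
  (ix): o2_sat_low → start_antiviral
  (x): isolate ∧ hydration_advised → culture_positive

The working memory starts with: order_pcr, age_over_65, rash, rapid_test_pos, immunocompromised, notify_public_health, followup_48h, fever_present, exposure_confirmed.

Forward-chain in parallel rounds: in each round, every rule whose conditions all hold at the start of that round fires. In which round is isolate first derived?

Round 1: (v) [immunocompromised ∧ fever_present → observe_4h]; (vi) [exposure_confirmed ∧ rapid_test_pos → sore_throat]; (viii) [rapid_test_pos ∧ age_over_65 → hydration_advised]. Adds observe_4h, sore_throat, hydration_advised.
Round 2: (i) [sore_throat ∧ order_pcr → o2_sat_low]. Adds o2_sat_low.
Round 3: (ix) [o2_sat_low → start_antiviral]. Adds start_antiviral.
Round 4: (vii) [start_antiviral ∧ observe_4h → isolate]. Adds isolate.
isolate first appears in round 4.

4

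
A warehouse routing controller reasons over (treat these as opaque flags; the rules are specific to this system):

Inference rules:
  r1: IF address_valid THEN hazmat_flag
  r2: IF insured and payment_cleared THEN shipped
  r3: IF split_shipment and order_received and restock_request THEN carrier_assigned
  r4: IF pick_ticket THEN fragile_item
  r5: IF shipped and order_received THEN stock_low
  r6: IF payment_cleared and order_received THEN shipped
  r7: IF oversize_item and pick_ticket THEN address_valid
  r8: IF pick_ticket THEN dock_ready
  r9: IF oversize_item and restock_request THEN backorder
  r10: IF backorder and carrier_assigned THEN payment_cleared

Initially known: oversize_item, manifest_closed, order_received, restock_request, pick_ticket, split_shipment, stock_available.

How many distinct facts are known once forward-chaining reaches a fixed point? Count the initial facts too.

Round 1 — r3, r4, r7, r8, r9, derive carrier_assigned, fragile_item, address_valid, dock_ready, backorder.
Round 2 — r1, r10, derive hazmat_flag, payment_cleared.
Round 3 — r6, derive shipped.
Round 4 — r5, derive stock_low.
Closure: {address_valid, backorder, carrier_assigned, dock_ready, fragile_item, hazmat_flag, manifest_closed, order_received, oversize_item, payment_cleared, pick_ticket, restock_request, shipped, split_shipment, stock_available, stock_low} — 16 facts.

16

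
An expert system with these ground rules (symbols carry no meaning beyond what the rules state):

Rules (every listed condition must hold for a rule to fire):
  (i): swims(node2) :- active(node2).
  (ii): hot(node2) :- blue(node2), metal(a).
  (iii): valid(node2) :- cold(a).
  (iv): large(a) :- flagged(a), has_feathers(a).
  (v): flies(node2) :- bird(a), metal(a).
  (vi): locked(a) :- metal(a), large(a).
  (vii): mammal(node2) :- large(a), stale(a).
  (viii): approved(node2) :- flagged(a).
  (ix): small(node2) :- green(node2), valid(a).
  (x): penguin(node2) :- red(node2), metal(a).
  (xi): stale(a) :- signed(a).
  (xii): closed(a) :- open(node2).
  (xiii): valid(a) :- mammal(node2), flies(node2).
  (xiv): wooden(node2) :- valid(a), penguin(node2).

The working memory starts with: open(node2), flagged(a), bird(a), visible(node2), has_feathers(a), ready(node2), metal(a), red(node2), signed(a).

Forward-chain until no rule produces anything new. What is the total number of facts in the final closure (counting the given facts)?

Round 1 — (iv), (v), (viii), (x), (xi), (xii), derive large(a), flies(node2), approved(node2), penguin(node2), stale(a), closed(a).
Round 2 — (vi), (vii), derive locked(a), mammal(node2).
Round 3 — (xiii), derive valid(a).
Round 4 — (xiv), derive wooden(node2).
Closure: {approved(node2), bird(a), closed(a), flagged(a), flies(node2), has_feathers(a), large(a), locked(a), mammal(node2), metal(a), open(node2), penguin(node2), ready(node2), red(node2), signed(a), stale(a), valid(a), visible(node2), wooden(node2)} — 19 facts.

19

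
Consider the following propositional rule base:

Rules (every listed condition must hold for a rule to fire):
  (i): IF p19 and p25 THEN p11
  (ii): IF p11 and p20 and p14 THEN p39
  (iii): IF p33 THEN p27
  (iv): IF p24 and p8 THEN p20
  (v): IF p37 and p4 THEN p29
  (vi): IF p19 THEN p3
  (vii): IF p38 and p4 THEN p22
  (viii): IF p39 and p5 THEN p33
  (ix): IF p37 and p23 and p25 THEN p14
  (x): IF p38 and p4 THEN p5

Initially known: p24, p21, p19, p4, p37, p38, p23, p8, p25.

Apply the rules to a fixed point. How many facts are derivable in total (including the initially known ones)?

Round 1: (i) [IF p19 and p25 THEN p11]; (iv) [IF p24 and p8 THEN p20]; (v) [IF p37 and p4 THEN p29]; (vi) [IF p19 THEN p3]; (vii) [IF p38 and p4 THEN p22]; (ix) [IF p37 and p23 and p25 THEN p14]; (x) [IF p38 and p4 THEN p5]. New: p11, p20, p29, p3, p22, p14, p5.
Round 2: (ii) [IF p11 and p20 and p14 THEN p39]. New: p39.
Round 3: (viii) [IF p39 and p5 THEN p33]. New: p33.
Round 4: (iii) [IF p33 THEN p27]. New: p27.
Closure: {p11, p14, p19, p20, p21, p22, p23, p24, p25, p27, p29, p3, p33, p37, p38, p39, p4, p5, p8} — 19 facts.

19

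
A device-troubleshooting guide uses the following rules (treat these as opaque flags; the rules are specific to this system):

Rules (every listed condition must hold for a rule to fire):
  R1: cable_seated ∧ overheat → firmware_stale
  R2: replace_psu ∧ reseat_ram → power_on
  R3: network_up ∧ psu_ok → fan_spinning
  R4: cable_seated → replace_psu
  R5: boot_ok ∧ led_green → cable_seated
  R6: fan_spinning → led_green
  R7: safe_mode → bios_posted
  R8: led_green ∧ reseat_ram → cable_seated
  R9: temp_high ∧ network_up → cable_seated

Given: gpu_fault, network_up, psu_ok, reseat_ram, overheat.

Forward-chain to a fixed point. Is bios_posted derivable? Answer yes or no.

no

Round 1 — R3, derive fan_spinning.
Round 2 — R6, derive led_green.
Round 3 — R8, derive cable_seated.
Round 4 — R1, R4, derive firmware_stale, replace_psu.
Round 5 — R2, derive power_on.
Fixed point reached. bios_posted is concluded only by R7; R7 needs safe_mode (never derived).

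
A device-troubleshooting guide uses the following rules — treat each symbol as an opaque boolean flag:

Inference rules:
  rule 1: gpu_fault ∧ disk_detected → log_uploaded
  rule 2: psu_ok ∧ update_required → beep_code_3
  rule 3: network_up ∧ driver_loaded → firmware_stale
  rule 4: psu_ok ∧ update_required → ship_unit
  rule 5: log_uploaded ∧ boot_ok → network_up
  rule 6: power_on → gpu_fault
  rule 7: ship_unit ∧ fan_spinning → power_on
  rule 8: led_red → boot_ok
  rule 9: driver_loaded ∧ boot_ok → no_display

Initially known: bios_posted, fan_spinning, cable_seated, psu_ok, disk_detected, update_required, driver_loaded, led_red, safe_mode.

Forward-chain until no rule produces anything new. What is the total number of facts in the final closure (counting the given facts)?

18

Round 1 — rule 2, rule 4, rule 8, derive beep_code_3, ship_unit, boot_ok.
Round 2 — rule 7, rule 9, derive power_on, no_display.
Round 3 — rule 6, derive gpu_fault.
Round 4 — rule 1, derive log_uploaded.
Round 5 — rule 5, derive network_up.
Round 6 — rule 3, derive firmware_stale.
Closure: {beep_code_3, bios_posted, boot_ok, cable_seated, disk_detected, driver_loaded, fan_spinning, firmware_stale, gpu_fault, led_red, log_uploaded, network_up, no_display, power_on, psu_ok, safe_mode, ship_unit, update_required} — 18 facts.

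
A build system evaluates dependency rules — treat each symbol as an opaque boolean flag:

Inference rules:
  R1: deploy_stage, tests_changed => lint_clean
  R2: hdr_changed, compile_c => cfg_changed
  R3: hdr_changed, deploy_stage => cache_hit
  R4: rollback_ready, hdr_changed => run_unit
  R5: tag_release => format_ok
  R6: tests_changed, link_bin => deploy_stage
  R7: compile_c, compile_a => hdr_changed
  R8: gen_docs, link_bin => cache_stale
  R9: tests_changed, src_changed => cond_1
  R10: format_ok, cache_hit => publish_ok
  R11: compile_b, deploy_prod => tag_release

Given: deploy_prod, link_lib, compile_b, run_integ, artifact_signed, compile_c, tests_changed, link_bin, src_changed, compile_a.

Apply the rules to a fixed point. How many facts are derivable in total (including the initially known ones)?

Round 1: R6 [tests_changed, link_bin => deploy_stage]; R7 [compile_c, compile_a => hdr_changed]; R9 [tests_changed, src_changed => cond_1]; R11 [compile_b, deploy_prod => tag_release]. New: deploy_stage, hdr_changed, cond_1, tag_release.
Round 2: R1 [deploy_stage, tests_changed => lint_clean]; R2 [hdr_changed, compile_c => cfg_changed]; R3 [hdr_changed, deploy_stage => cache_hit]; R5 [tag_release => format_ok]. New: lint_clean, cfg_changed, cache_hit, format_ok.
Round 3: R10 [format_ok, cache_hit => publish_ok]. New: publish_ok.
Closure: {artifact_signed, cache_hit, cfg_changed, compile_a, compile_b, compile_c, cond_1, deploy_prod, deploy_stage, format_ok, hdr_changed, link_bin, link_lib, lint_clean, publish_ok, run_integ, src_changed, tag_release, tests_changed} — 19 facts.

19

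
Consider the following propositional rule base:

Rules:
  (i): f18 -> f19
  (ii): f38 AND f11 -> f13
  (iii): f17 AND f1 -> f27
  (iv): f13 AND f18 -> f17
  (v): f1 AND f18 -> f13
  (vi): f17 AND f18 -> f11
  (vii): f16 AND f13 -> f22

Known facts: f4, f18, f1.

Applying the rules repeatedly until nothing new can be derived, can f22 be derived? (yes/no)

Round 1 fires (i), (v), giving f19, f13.
Round 2 fires (iv), giving f17.
Round 3 fires (iii), (vi), giving f27, f11.
Fixed point reached. f22 is concluded only by (vii); (vii) needs f16 (never derived).

no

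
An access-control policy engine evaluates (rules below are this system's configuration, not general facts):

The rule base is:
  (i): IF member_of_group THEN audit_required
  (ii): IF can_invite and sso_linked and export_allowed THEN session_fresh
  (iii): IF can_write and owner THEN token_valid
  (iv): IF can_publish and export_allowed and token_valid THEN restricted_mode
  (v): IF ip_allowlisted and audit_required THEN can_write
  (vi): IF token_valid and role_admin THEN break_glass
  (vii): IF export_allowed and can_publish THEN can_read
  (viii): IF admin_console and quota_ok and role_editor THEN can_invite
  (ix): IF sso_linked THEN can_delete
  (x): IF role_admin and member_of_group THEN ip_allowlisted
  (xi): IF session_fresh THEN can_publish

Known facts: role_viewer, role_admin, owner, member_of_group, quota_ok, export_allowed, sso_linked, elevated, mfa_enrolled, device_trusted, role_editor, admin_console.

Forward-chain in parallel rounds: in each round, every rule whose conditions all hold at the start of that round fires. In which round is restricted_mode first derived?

4

Round 1 — (i), (viii), (ix), (x), derive audit_required, can_invite, can_delete, ip_allowlisted.
Round 2 — (ii), (v), derive session_fresh, can_write.
Round 3 — (iii), (xi), derive token_valid, can_publish.
Round 4 — (iv), (vi), (vii), derive restricted_mode, break_glass, can_read.
restricted_mode first appears in round 4.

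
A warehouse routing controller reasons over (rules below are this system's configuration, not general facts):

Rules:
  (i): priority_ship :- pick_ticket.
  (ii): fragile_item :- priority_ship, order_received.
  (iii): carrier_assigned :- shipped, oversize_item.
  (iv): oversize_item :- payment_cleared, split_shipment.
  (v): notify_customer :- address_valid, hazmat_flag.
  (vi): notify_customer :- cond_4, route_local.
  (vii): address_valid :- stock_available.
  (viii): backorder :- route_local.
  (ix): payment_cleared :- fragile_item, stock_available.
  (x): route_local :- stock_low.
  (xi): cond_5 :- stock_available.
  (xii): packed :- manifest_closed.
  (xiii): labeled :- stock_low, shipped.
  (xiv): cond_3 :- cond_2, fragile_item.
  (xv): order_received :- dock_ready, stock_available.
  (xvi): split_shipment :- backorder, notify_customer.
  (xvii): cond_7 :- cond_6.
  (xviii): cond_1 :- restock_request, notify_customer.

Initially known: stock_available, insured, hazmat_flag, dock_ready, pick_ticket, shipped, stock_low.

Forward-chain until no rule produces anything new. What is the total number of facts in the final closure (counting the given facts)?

Round 1: (i) [priority_ship :- pick_ticket.]; (vii) [address_valid :- stock_available.]; (x) [route_local :- stock_low.]; (xi) [cond_5 :- stock_available.]; (xiii) [labeled :- stock_low, shipped.]; (xv) [order_received :- dock_ready, stock_available.]. New: priority_ship, address_valid, route_local, cond_5, labeled, order_received.
Round 2: (ii) [fragile_item :- priority_ship, order_received.]; (v) [notify_customer :- address_valid, hazmat_flag.]; (viii) [backorder :- route_local.]. New: fragile_item, notify_customer, backorder.
Round 3: (ix) [payment_cleared :- fragile_item, stock_available.]; (xvi) [split_shipment :- backorder, notify_customer.]. New: payment_cleared, split_shipment.
Round 4: (iv) [oversize_item :- payment_cleared, split_shipment.]. New: oversize_item.
Round 5: (iii) [carrier_assigned :- shipped, oversize_item.]. New: carrier_assigned.
Closure: {address_valid, backorder, carrier_assigned, cond_5, dock_ready, fragile_item, hazmat_flag, insured, labeled, notify_customer, order_received, oversize_item, payment_cleared, pick_ticket, priority_ship, route_local, shipped, split_shipment, stock_available, stock_low} — 20 facts.

20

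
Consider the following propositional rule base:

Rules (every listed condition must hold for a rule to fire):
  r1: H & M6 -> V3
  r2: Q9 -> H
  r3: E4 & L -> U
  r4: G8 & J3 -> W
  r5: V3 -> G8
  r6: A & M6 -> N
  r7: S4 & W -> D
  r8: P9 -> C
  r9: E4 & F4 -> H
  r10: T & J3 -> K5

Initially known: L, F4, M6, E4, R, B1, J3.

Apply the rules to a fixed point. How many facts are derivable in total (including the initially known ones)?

Round 1: r3 [E4 & L -> U]; r9 [E4 & F4 -> H]. New: U, H.
Round 2: r1 [H & M6 -> V3]. New: V3.
Round 3: r5 [V3 -> G8]. New: G8.
Round 4: r4 [G8 & J3 -> W]. New: W.
Closure: {B1, E4, F4, G8, H, J3, L, M6, R, U, V3, W} — 12 facts.

12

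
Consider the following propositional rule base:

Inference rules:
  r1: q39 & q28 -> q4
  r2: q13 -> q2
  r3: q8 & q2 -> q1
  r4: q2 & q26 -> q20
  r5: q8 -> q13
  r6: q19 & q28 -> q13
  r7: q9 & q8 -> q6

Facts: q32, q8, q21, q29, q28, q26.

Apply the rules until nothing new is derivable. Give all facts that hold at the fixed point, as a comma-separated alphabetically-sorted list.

Round 1: r5 [q8 -> q13]. Adds q13.
Round 2: r2 [q13 -> q2]. Adds q2.
Round 3: r3 [q8 & q2 -> q1]; r4 [q2 & q26 -> q20]. Adds q1, q20.

q1, q13, q2, q20, q21, q26, q28, q29, q32, q8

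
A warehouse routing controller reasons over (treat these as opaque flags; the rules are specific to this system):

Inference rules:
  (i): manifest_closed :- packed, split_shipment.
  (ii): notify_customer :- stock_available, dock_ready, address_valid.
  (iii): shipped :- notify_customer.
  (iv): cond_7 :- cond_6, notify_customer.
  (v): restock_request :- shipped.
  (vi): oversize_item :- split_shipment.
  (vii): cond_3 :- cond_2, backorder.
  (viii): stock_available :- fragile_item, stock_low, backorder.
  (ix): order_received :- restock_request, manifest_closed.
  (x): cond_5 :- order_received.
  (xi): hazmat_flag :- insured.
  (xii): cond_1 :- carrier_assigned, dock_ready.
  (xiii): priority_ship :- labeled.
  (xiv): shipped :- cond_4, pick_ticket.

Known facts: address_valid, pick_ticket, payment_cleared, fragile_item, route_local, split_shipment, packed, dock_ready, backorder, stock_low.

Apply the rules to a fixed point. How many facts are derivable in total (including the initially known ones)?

Round 1: (i) [manifest_closed :- packed, split_shipment.]; (vi) [oversize_item :- split_shipment.]; (viii) [stock_available :- fragile_item, stock_low, backorder.]. New: manifest_closed, oversize_item, stock_available.
Round 2: (ii) [notify_customer :- stock_available, dock_ready, address_valid.]. New: notify_customer.
Round 3: (iii) [shipped :- notify_customer.]. New: shipped.
Round 4: (v) [restock_request :- shipped.]. New: restock_request.
Round 5: (ix) [order_received :- restock_request, manifest_closed.]. New: order_received.
Round 6: (x) [cond_5 :- order_received.]. New: cond_5.
Closure: {address_valid, backorder, cond_5, dock_ready, fragile_item, manifest_closed, notify_customer, order_received, oversize_item, packed, payment_cleared, pick_ticket, restock_request, route_local, shipped, split_shipment, stock_available, stock_low} — 18 facts.

18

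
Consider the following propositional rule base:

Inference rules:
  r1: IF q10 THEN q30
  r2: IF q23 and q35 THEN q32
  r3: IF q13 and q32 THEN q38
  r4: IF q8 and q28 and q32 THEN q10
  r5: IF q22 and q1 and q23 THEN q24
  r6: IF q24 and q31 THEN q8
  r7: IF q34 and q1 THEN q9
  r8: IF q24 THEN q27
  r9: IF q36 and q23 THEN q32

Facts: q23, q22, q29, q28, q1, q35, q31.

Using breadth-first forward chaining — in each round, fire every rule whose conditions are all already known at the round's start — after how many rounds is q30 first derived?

4

Round 1 fires r2, r5, giving q32, q24.
Round 2 fires r6, r8, giving q8, q27.
Round 3 fires r4, giving q10.
Round 4 fires r1, giving q30.
q30 first appears in round 4.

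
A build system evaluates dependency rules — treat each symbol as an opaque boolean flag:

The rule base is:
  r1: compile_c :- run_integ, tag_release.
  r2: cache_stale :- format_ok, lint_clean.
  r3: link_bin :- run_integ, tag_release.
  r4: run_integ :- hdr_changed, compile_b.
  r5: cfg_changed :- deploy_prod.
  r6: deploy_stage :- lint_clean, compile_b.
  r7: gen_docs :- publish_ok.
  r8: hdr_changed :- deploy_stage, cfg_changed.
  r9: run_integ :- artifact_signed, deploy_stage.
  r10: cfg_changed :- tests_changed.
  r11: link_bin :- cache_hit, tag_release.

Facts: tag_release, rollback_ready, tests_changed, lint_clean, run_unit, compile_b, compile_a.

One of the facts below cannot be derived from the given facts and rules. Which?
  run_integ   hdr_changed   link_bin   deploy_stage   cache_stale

Round 1: r6 [deploy_stage :- lint_clean, compile_b.]; r10 [cfg_changed :- tests_changed.]. New: deploy_stage, cfg_changed.
Round 2: r8 [hdr_changed :- deploy_stage, cfg_changed.]. New: hdr_changed.
Round 3: r4 [run_integ :- hdr_changed, compile_b.]. New: run_integ.
Round 4: r1 [compile_c :- run_integ, tag_release.]; r3 [link_bin :- run_integ, tag_release.]. New: compile_c, link_bin.
Derived: deploy_stage (round 1), run_integ (round 3), hdr_changed (round 2), link_bin (round 4). cache_stale never appears in any round.

cache_stale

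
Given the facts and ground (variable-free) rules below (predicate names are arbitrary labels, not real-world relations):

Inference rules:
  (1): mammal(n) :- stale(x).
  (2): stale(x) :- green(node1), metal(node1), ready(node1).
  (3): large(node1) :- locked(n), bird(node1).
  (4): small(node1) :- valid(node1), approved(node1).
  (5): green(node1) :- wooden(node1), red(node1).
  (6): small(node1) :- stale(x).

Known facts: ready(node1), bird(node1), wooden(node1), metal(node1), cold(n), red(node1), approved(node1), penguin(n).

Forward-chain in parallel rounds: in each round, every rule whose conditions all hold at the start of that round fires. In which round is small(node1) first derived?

Round 1: (5) [green(node1) :- wooden(node1), red(node1).]. Adds green(node1).
Round 2: (2) [stale(x) :- green(node1), metal(node1), ready(node1).]. Adds stale(x).
Round 3: (1) [mammal(n) :- stale(x).]; (6) [small(node1) :- stale(x).]. Adds mammal(n), small(node1).
small(node1) first appears in round 3.

3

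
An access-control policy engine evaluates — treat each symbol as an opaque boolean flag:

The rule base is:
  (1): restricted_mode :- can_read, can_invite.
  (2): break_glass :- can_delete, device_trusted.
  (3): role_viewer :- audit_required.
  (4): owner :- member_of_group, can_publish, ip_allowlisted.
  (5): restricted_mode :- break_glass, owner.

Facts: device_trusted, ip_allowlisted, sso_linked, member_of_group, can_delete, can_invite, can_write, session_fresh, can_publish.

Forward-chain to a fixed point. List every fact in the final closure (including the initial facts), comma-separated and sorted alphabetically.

Round 1 — (2), (4), derive break_glass, owner.
Round 2 — (5), derive restricted_mode.

break_glass, can_delete, can_invite, can_publish, can_write, device_trusted, ip_allowlisted, member_of_group, owner, restricted_mode, session_fresh, sso_linked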